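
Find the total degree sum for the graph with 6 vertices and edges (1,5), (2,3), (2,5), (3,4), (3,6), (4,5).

Step 1: Count edges incident to each vertex:
  deg(1) = 1 (neighbors: 5)
  deg(2) = 2 (neighbors: 3, 5)
  deg(3) = 3 (neighbors: 2, 4, 6)
  deg(4) = 2 (neighbors: 3, 5)
  deg(5) = 3 (neighbors: 1, 2, 4)
  deg(6) = 1 (neighbors: 3)

Step 2: Sum all degrees:
  1 + 2 + 3 + 2 + 3 + 1 = 12

Verification: sum of degrees = 2 * |E| = 2 * 6 = 12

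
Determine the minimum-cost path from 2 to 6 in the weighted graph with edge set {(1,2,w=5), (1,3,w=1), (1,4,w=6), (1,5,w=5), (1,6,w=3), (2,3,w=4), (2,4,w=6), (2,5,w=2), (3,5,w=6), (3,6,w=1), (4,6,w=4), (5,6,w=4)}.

Step 1: Build adjacency list with weights:
  1: 2(w=5), 3(w=1), 4(w=6), 5(w=5), 6(w=3)
  2: 1(w=5), 3(w=4), 4(w=6), 5(w=2)
  3: 1(w=1), 2(w=4), 5(w=6), 6(w=1)
  4: 1(w=6), 2(w=6), 6(w=4)
  5: 1(w=5), 2(w=2), 3(w=6), 6(w=4)
  6: 1(w=3), 3(w=1), 4(w=4), 5(w=4)

Step 2: Apply Dijkstra's algorithm from vertex 2:
  Visit vertex 2 (distance=0)
    Update dist[1] = 5
    Update dist[3] = 4
    Update dist[4] = 6
    Update dist[5] = 2
  Visit vertex 5 (distance=2)
    Update dist[6] = 6
  Visit vertex 3 (distance=4)
    Update dist[6] = 5
  Visit vertex 1 (distance=5)
  Visit vertex 6 (distance=5)

Step 3: Shortest path: 2 -> 3 -> 6
Total weight: 4 + 1 = 5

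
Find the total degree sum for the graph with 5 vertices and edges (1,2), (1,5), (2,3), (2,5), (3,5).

Step 1: Count edges incident to each vertex:
  deg(1) = 2 (neighbors: 2, 5)
  deg(2) = 3 (neighbors: 1, 3, 5)
  deg(3) = 2 (neighbors: 2, 5)
  deg(4) = 0 (neighbors: none)
  deg(5) = 3 (neighbors: 1, 2, 3)

Step 2: Sum all degrees:
  2 + 3 + 2 + 0 + 3 = 10

Verification: sum of degrees = 2 * |E| = 2 * 5 = 10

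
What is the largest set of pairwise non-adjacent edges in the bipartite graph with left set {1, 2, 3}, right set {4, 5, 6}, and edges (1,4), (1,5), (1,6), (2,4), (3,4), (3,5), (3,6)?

Step 1: List the neighbors of each left vertex:
  1: 4, 5, 6
  2: 4
  3: 4, 5, 6

Step 2: Greedily match left vertices, then look for augmenting paths:
  Match 1 -- 6
  Match 2 -- 4
  Match 3 -- 5
  No augmenting path remains.

Step 3: Verify this is maximum:
  Matching size 3 = min(|L|, |R|) = min(3, 3), which is an upper bound, so this matching is maximum.

Maximum matching: {(1,6), (2,4), (3,5)}
Size: 3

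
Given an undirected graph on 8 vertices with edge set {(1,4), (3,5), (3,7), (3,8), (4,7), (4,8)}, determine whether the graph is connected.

Step 1: Build adjacency list from edges:
  1: 4
  2: (none)
  3: 5, 7, 8
  4: 1, 7, 8
  5: 3
  6: (none)
  7: 3, 4
  8: 3, 4

Step 2: Run BFS/DFS from vertex 1:
  Visited: {1, 4, 7, 8, 3, 5}
  Reached 6 of 8 vertices

Step 3: Only 6 of 8 vertices reached. Graph is disconnected.
Connected components: {1, 3, 4, 5, 7, 8}, {2}, {6}
Answer: No, the graph is not connected (3 components).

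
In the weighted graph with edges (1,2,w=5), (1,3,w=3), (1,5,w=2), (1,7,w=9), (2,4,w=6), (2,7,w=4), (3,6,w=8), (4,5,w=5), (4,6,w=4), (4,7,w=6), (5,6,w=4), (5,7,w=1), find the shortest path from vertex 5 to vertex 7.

Step 1: Build adjacency list with weights:
  1: 2(w=5), 3(w=3), 5(w=2), 7(w=9)
  2: 1(w=5), 4(w=6), 7(w=4)
  3: 1(w=3), 6(w=8)
  4: 2(w=6), 5(w=5), 6(w=4), 7(w=6)
  5: 1(w=2), 4(w=5), 6(w=4), 7(w=1)
  6: 3(w=8), 4(w=4), 5(w=4)
  7: 1(w=9), 2(w=4), 4(w=6), 5(w=1)

Step 2: Apply Dijkstra's algorithm from vertex 5:
  Visit vertex 5 (distance=0)
    Update dist[1] = 2
    Update dist[4] = 5
    Update dist[6] = 4
    Update dist[7] = 1
  Visit vertex 7 (distance=1)
    Update dist[2] = 5

Step 3: Shortest path: 5 -> 7
Total weight: 1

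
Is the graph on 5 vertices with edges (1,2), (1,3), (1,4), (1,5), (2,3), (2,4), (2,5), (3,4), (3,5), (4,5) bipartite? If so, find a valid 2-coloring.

Step 1: Attempt 2-coloring using BFS:
  Start at vertex 1, assign color 0
  Color vertex 2 with color 1 (neighbor of 1)
  Color vertex 3 with color 1 (neighbor of 1)
  Color vertex 4 with color 1 (neighbor of 1)
  Color vertex 5 with color 1 (neighbor of 1)

Step 2: Conflict found! Vertices 2 and 3 are adjacent but have the same color.
This means the graph contains an odd cycle.

The graph is NOT bipartite.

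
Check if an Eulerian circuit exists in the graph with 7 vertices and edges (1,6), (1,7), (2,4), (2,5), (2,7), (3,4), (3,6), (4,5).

Step 1: Find the degree of each vertex:
  deg(1) = 2
  deg(2) = 3
  deg(3) = 2
  deg(4) = 3
  deg(5) = 2
  deg(6) = 2
  deg(7) = 2

Step 2: Count vertices with odd degree:
  Odd-degree vertices: 2, 4 (2 total)

Step 3: Apply Euler's theorem:
  - Eulerian circuit exists iff graph is connected and all vertices have even degree
  - Eulerian path exists iff graph is connected and has 0 or 2 odd-degree vertices

Graph is connected with exactly 2 odd-degree vertices (2, 4).
Eulerian path exists (starting and ending at the odd-degree vertices), but no Eulerian circuit.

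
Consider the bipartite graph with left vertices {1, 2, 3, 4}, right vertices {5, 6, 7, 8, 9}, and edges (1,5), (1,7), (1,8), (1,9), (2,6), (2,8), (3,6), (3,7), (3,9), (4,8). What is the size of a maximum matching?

Step 1: List the neighbors of each left vertex:
  1: 5, 7, 8, 9
  2: 6, 8
  3: 6, 7, 9
  4: 8

Step 2: Greedily match left vertices, then look for augmenting paths:
  Match 1 -- 5
  Match 2 -- 6
  Match 3 -- 7
  Match 4 -- 8
  No augmenting path remains.

Step 3: Verify this is maximum:
  Matching size 4 = min(|L|, |R|) = min(4, 5), which is an upper bound, so this matching is maximum.

Maximum matching: {(1,5), (2,6), (3,7), (4,8)}
Size: 4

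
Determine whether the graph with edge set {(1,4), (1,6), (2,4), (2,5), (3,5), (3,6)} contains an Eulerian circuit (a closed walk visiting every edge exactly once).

Step 1: Find the degree of each vertex:
  deg(1) = 2
  deg(2) = 2
  deg(3) = 2
  deg(4) = 2
  deg(5) = 2
  deg(6) = 2

Step 2: Count vertices with odd degree:
  All vertices have even degree (0 odd-degree vertices)

Step 3: Apply Euler's theorem:
  - Eulerian circuit exists iff graph is connected and all vertices have even degree
  - Eulerian path exists iff graph is connected and has 0 or 2 odd-degree vertices

Graph is connected with 0 odd-degree vertices.
Both Eulerian circuit and Eulerian path exist.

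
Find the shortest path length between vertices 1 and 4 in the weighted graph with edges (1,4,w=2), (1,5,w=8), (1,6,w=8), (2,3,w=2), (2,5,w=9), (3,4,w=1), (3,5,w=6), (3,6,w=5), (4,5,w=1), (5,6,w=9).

Step 1: Build adjacency list with weights:
  1: 4(w=2), 5(w=8), 6(w=8)
  2: 3(w=2), 5(w=9)
  3: 2(w=2), 4(w=1), 5(w=6), 6(w=5)
  4: 1(w=2), 3(w=1), 5(w=1)
  5: 1(w=8), 2(w=9), 3(w=6), 4(w=1), 6(w=9)
  6: 1(w=8), 3(w=5), 5(w=9)

Step 2: Apply Dijkstra's algorithm from vertex 1:
  Visit vertex 1 (distance=0)
    Update dist[4] = 2
    Update dist[5] = 8
    Update dist[6] = 8
  Visit vertex 4 (distance=2)
    Update dist[3] = 3
    Update dist[5] = 3

Step 3: Shortest path: 1 -> 4
Total weight: 2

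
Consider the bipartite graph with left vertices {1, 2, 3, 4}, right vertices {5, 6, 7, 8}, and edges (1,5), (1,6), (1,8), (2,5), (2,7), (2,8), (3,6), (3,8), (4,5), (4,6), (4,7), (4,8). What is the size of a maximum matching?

Step 1: List the neighbors of each left vertex:
  1: 5, 6, 8
  2: 5, 7, 8
  3: 6, 8
  4: 5, 6, 7, 8

Step 2: Greedily match left vertices, then look for augmenting paths:
  Match 1 -- 5
  Match 2 -- 7
  Match 3 -- 6
  Match 4 -- 8
  No augmenting path remains.

Step 3: Verify this is maximum:
  Matching size 4 = min(|L|, |R|) = min(4, 4), which is an upper bound, so this matching is maximum.

Maximum matching: {(1,5), (2,7), (3,6), (4,8)}
Size: 4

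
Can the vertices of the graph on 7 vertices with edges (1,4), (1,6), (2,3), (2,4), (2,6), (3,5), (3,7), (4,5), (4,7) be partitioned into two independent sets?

Step 1: Attempt 2-coloring using BFS:
  Start at vertex 1, assign color 0
  Color vertex 4 with color 1 (neighbor of 1)
  Color vertex 6 with color 1 (neighbor of 1)
  Color vertex 2 with color 0 (neighbor of 4)
  Color vertex 5 with color 0 (neighbor of 4)
  Color vertex 7 with color 0 (neighbor of 4)
  Color vertex 3 with color 1 (neighbor of 2)

Step 2: 2-coloring succeeded. No conflicts found.
  Set A (color 0): {1, 2, 5, 7}
  Set B (color 1): {3, 4, 6}

The graph is bipartite with partition {1, 2, 5, 7}, {3, 4, 6}.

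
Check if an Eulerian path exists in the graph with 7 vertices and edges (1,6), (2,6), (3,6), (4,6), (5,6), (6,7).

Step 1: Find the degree of each vertex:
  deg(1) = 1
  deg(2) = 1
  deg(3) = 1
  deg(4) = 1
  deg(5) = 1
  deg(6) = 6
  deg(7) = 1

Step 2: Count vertices with odd degree:
  Odd-degree vertices: 1, 2, 3, 4, 5, 7 (6 total)

Step 3: Apply Euler's theorem:
  - Eulerian circuit exists iff graph is connected and all vertices have even degree
  - Eulerian path exists iff graph is connected and has 0 or 2 odd-degree vertices

Graph has 6 odd-degree vertices (need 0 or 2).
Neither Eulerian path nor Eulerian circuit exists.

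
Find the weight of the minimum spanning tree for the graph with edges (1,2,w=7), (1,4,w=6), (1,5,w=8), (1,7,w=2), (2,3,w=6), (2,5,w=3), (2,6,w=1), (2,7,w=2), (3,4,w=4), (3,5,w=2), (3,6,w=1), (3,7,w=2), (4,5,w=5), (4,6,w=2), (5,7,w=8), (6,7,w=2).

Apply Kruskal's algorithm (sort edges by weight, add if no cycle):

Sorted edges by weight:
  (2,6) w=1
  (3,6) w=1
  (1,7) w=2
  (2,7) w=2
  (3,5) w=2
  (3,7) w=2
  (4,6) w=2
  (6,7) w=2
  (2,5) w=3
  (3,4) w=4
  (4,5) w=5
  (1,4) w=6
  (2,3) w=6
  (1,2) w=7
  (1,5) w=8
  (5,7) w=8

Add edge (2,6) w=1 -- no cycle. Running total: 1
Add edge (3,6) w=1 -- no cycle. Running total: 2
Add edge (1,7) w=2 -- no cycle. Running total: 4
Add edge (2,7) w=2 -- no cycle. Running total: 6
Add edge (3,5) w=2 -- no cycle. Running total: 8
Skip edge (3,7) w=2 -- would create cycle
Add edge (4,6) w=2 -- no cycle. Running total: 10

MST edges: (2,6,w=1), (3,6,w=1), (1,7,w=2), (2,7,w=2), (3,5,w=2), (4,6,w=2)
Total MST weight: 1 + 1 + 2 + 2 + 2 + 2 = 10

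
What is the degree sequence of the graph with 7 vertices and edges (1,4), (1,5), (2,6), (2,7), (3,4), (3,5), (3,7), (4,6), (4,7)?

Step 1: Count edges incident to each vertex:
  deg(1) = 2 (neighbors: 4, 5)
  deg(2) = 2 (neighbors: 6, 7)
  deg(3) = 3 (neighbors: 4, 5, 7)
  deg(4) = 4 (neighbors: 1, 3, 6, 7)
  deg(5) = 2 (neighbors: 1, 3)
  deg(6) = 2 (neighbors: 2, 4)
  deg(7) = 3 (neighbors: 2, 3, 4)

Step 2: Sort degrees in non-increasing order:
  Degrees: [2, 2, 3, 4, 2, 2, 3] -> sorted: [4, 3, 3, 2, 2, 2, 2]

Degree sequence: [4, 3, 3, 2, 2, 2, 2]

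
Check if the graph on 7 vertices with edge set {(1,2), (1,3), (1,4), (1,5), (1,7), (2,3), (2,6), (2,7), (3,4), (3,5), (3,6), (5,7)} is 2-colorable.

Step 1: Attempt 2-coloring using BFS:
  Start at vertex 1, assign color 0
  Color vertex 2 with color 1 (neighbor of 1)
  Color vertex 3 with color 1 (neighbor of 1)
  Color vertex 4 with color 1 (neighbor of 1)
  Color vertex 5 with color 1 (neighbor of 1)
  Color vertex 7 with color 1 (neighbor of 1)

Step 2: Conflict found! Vertices 2 and 3 are adjacent but have the same color.
This means the graph contains an odd cycle.

The graph is NOT bipartite.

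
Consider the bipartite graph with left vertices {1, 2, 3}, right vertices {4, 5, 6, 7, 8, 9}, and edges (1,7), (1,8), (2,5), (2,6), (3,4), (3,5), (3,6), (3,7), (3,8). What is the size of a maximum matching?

Step 1: List the neighbors of each left vertex:
  1: 7, 8
  2: 5, 6
  3: 4, 5, 6, 7, 8

Step 2: Greedily match left vertices, then look for augmenting paths:
  Match 1 -- 7
  Match 2 -- 5
  Match 3 -- 4
  No augmenting path remains.

Step 3: Verify this is maximum:
  Matching size 3 = min(|L|, |R|) = min(3, 6), which is an upper bound, so this matching is maximum.

Maximum matching: {(1,7), (2,5), (3,4)}
Size: 3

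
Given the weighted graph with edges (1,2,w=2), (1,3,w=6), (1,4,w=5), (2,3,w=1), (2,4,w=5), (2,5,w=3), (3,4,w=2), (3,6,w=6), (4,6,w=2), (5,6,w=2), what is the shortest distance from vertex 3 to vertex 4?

Step 1: Build adjacency list with weights:
  1: 2(w=2), 3(w=6), 4(w=5)
  2: 1(w=2), 3(w=1), 4(w=5), 5(w=3)
  3: 1(w=6), 2(w=1), 4(w=2), 6(w=6)
  4: 1(w=5), 2(w=5), 3(w=2), 6(w=2)
  5: 2(w=3), 6(w=2)
  6: 3(w=6), 4(w=2), 5(w=2)

Step 2: Apply Dijkstra's algorithm from vertex 3:
  Visit vertex 3 (distance=0)
    Update dist[1] = 6
    Update dist[2] = 1
    Update dist[4] = 2
    Update dist[6] = 6
  Visit vertex 2 (distance=1)
    Update dist[1] = 3
    Update dist[5] = 4
  Visit vertex 4 (distance=2)
    Update dist[6] = 4

Step 3: Shortest path: 3 -> 4
Total weight: 2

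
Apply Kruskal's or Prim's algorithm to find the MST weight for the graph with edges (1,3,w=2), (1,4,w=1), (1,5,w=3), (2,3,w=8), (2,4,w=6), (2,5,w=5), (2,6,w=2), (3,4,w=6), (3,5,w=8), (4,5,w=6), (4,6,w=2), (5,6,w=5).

Apply Kruskal's algorithm (sort edges by weight, add if no cycle):

Sorted edges by weight:
  (1,4) w=1
  (1,3) w=2
  (2,6) w=2
  (4,6) w=2
  (1,5) w=3
  (2,5) w=5
  (5,6) w=5
  (2,4) w=6
  (3,4) w=6
  (4,5) w=6
  (2,3) w=8
  (3,5) w=8

Add edge (1,4) w=1 -- no cycle. Running total: 1
Add edge (1,3) w=2 -- no cycle. Running total: 3
Add edge (2,6) w=2 -- no cycle. Running total: 5
Add edge (4,6) w=2 -- no cycle. Running total: 7
Add edge (1,5) w=3 -- no cycle. Running total: 10

MST edges: (1,4,w=1), (1,3,w=2), (2,6,w=2), (4,6,w=2), (1,5,w=3)
Total MST weight: 1 + 2 + 2 + 2 + 3 = 10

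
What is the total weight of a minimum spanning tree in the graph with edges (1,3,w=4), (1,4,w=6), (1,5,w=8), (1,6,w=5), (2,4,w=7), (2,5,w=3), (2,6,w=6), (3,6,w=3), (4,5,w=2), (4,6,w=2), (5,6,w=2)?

Apply Kruskal's algorithm (sort edges by weight, add if no cycle):

Sorted edges by weight:
  (4,6) w=2
  (4,5) w=2
  (5,6) w=2
  (2,5) w=3
  (3,6) w=3
  (1,3) w=4
  (1,6) w=5
  (1,4) w=6
  (2,6) w=6
  (2,4) w=7
  (1,5) w=8

Add edge (4,6) w=2 -- no cycle. Running total: 2
Add edge (4,5) w=2 -- no cycle. Running total: 4
Skip edge (5,6) w=2 -- would create cycle
Add edge (2,5) w=3 -- no cycle. Running total: 7
Add edge (3,6) w=3 -- no cycle. Running total: 10
Add edge (1,3) w=4 -- no cycle. Running total: 14

MST edges: (4,6,w=2), (4,5,w=2), (2,5,w=3), (3,6,w=3), (1,3,w=4)
Total MST weight: 2 + 2 + 3 + 3 + 4 = 14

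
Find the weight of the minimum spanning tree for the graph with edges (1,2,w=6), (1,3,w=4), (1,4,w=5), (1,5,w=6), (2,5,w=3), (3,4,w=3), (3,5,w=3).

Apply Kruskal's algorithm (sort edges by weight, add if no cycle):

Sorted edges by weight:
  (2,5) w=3
  (3,4) w=3
  (3,5) w=3
  (1,3) w=4
  (1,4) w=5
  (1,2) w=6
  (1,5) w=6

Add edge (2,5) w=3 -- no cycle. Running total: 3
Add edge (3,4) w=3 -- no cycle. Running total: 6
Add edge (3,5) w=3 -- no cycle. Running total: 9
Add edge (1,3) w=4 -- no cycle. Running total: 13

MST edges: (2,5,w=3), (3,4,w=3), (3,5,w=3), (1,3,w=4)
Total MST weight: 3 + 3 + 3 + 4 = 13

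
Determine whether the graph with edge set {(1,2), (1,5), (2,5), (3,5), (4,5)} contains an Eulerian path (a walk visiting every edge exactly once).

Step 1: Find the degree of each vertex:
  deg(1) = 2
  deg(2) = 2
  deg(3) = 1
  deg(4) = 1
  deg(5) = 4

Step 2: Count vertices with odd degree:
  Odd-degree vertices: 3, 4 (2 total)

Step 3: Apply Euler's theorem:
  - Eulerian circuit exists iff graph is connected and all vertices have even degree
  - Eulerian path exists iff graph is connected and has 0 or 2 odd-degree vertices

Graph is connected with exactly 2 odd-degree vertices (3, 4).
Eulerian path exists (starting and ending at the odd-degree vertices), but no Eulerian circuit.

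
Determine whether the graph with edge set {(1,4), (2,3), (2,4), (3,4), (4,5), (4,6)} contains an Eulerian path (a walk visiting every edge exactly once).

Step 1: Find the degree of each vertex:
  deg(1) = 1
  deg(2) = 2
  deg(3) = 2
  deg(4) = 5
  deg(5) = 1
  deg(6) = 1

Step 2: Count vertices with odd degree:
  Odd-degree vertices: 1, 4, 5, 6 (4 total)

Step 3: Apply Euler's theorem:
  - Eulerian circuit exists iff graph is connected and all vertices have even degree
  - Eulerian path exists iff graph is connected and has 0 or 2 odd-degree vertices

Graph has 4 odd-degree vertices (need 0 or 2).
Neither Eulerian path nor Eulerian circuit exists.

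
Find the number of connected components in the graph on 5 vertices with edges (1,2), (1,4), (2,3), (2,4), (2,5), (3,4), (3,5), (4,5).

Step 1: Build adjacency list from edges:
  1: 2, 4
  2: 1, 3, 4, 5
  3: 2, 4, 5
  4: 1, 2, 3, 5
  5: 2, 3, 4

Step 2: Run BFS/DFS from vertex 1:
  Visited: {1, 2, 4, 3, 5}
  Reached 5 of 5 vertices

Step 3: All 5 vertices reached from vertex 1, so the graph is connected.
Number of connected components: 1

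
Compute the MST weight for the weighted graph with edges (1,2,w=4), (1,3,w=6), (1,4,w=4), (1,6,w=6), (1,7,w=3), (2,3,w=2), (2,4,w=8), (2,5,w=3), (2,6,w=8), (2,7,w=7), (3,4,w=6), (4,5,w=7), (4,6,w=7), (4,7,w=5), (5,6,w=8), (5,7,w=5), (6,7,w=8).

Apply Kruskal's algorithm (sort edges by weight, add if no cycle):

Sorted edges by weight:
  (2,3) w=2
  (1,7) w=3
  (2,5) w=3
  (1,4) w=4
  (1,2) w=4
  (4,7) w=5
  (5,7) w=5
  (1,6) w=6
  (1,3) w=6
  (3,4) w=6
  (2,7) w=7
  (4,5) w=7
  (4,6) w=7
  (2,4) w=8
  (2,6) w=8
  (5,6) w=8
  (6,7) w=8

Add edge (2,3) w=2 -- no cycle. Running total: 2
Add edge (1,7) w=3 -- no cycle. Running total: 5
Add edge (2,5) w=3 -- no cycle. Running total: 8
Add edge (1,4) w=4 -- no cycle. Running total: 12
Add edge (1,2) w=4 -- no cycle. Running total: 16
Skip edge (4,7) w=5 -- would create cycle
Skip edge (5,7) w=5 -- would create cycle
Add edge (1,6) w=6 -- no cycle. Running total: 22

MST edges: (2,3,w=2), (1,7,w=3), (2,5,w=3), (1,4,w=4), (1,2,w=4), (1,6,w=6)
Total MST weight: 2 + 3 + 3 + 4 + 4 + 6 = 22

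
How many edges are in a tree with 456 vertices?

A tree on n vertices always has exactly n - 1 edges.
For n = 456: edges = 456 - 1 = 455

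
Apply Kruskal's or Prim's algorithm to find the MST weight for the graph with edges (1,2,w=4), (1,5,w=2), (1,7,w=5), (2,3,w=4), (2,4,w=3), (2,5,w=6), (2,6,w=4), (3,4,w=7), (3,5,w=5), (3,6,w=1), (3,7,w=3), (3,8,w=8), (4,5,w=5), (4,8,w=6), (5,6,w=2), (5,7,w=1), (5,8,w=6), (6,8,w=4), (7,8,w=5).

Apply Kruskal's algorithm (sort edges by weight, add if no cycle):

Sorted edges by weight:
  (3,6) w=1
  (5,7) w=1
  (1,5) w=2
  (5,6) w=2
  (2,4) w=3
  (3,7) w=3
  (1,2) w=4
  (2,3) w=4
  (2,6) w=4
  (6,8) w=4
  (1,7) w=5
  (3,5) w=5
  (4,5) w=5
  (7,8) w=5
  (2,5) w=6
  (4,8) w=6
  (5,8) w=6
  (3,4) w=7
  (3,8) w=8

Add edge (3,6) w=1 -- no cycle. Running total: 1
Add edge (5,7) w=1 -- no cycle. Running total: 2
Add edge (1,5) w=2 -- no cycle. Running total: 4
Add edge (5,6) w=2 -- no cycle. Running total: 6
Add edge (2,4) w=3 -- no cycle. Running total: 9
Skip edge (3,7) w=3 -- would create cycle
Add edge (1,2) w=4 -- no cycle. Running total: 13
Skip edge (2,3) w=4 -- would create cycle
Skip edge (2,6) w=4 -- would create cycle
Add edge (6,8) w=4 -- no cycle. Running total: 17

MST edges: (3,6,w=1), (5,7,w=1), (1,5,w=2), (5,6,w=2), (2,4,w=3), (1,2,w=4), (6,8,w=4)
Total MST weight: 1 + 1 + 2 + 2 + 3 + 4 + 4 = 17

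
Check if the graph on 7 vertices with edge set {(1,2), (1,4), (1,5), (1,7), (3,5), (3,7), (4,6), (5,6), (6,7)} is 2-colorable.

Step 1: Attempt 2-coloring using BFS:
  Start at vertex 1, assign color 0
  Color vertex 2 with color 1 (neighbor of 1)
  Color vertex 4 with color 1 (neighbor of 1)
  Color vertex 5 with color 1 (neighbor of 1)
  Color vertex 7 with color 1 (neighbor of 1)
  Color vertex 6 with color 0 (neighbor of 4)
  Color vertex 3 with color 0 (neighbor of 5)

Step 2: 2-coloring succeeded. No conflicts found.
  Set A (color 0): {1, 3, 6}
  Set B (color 1): {2, 4, 5, 7}

The graph is bipartite with partition {1, 3, 6}, {2, 4, 5, 7}.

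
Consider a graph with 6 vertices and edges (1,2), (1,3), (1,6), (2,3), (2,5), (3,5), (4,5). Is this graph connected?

Step 1: Build adjacency list from edges:
  1: 2, 3, 6
  2: 1, 3, 5
  3: 1, 2, 5
  4: 5
  5: 2, 3, 4
  6: 1

Step 2: Run BFS/DFS from vertex 1:
  Visited: {1, 2, 3, 6, 5, 4}
  Reached 6 of 6 vertices

Step 3: All 6 vertices reached from vertex 1, so the graph is connected.
Answer: Yes, the graph is connected.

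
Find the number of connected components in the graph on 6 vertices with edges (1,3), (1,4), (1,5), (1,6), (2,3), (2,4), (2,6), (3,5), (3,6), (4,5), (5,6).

Step 1: Build adjacency list from edges:
  1: 3, 4, 5, 6
  2: 3, 4, 6
  3: 1, 2, 5, 6
  4: 1, 2, 5
  5: 1, 3, 4, 6
  6: 1, 2, 3, 5

Step 2: Run BFS/DFS from vertex 1:
  Visited: {1, 3, 4, 5, 6, 2}
  Reached 6 of 6 vertices

Step 3: All 6 vertices reached from vertex 1, so the graph is connected.
Number of connected components: 1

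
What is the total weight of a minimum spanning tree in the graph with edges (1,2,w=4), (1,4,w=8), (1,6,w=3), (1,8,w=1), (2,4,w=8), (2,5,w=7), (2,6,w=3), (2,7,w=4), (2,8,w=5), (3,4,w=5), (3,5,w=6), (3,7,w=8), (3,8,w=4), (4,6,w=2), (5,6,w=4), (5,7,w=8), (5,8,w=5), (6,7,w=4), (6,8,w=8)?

Apply Kruskal's algorithm (sort edges by weight, add if no cycle):

Sorted edges by weight:
  (1,8) w=1
  (4,6) w=2
  (1,6) w=3
  (2,6) w=3
  (1,2) w=4
  (2,7) w=4
  (3,8) w=4
  (5,6) w=4
  (6,7) w=4
  (2,8) w=5
  (3,4) w=5
  (5,8) w=5
  (3,5) w=6
  (2,5) w=7
  (1,4) w=8
  (2,4) w=8
  (3,7) w=8
  (5,7) w=8
  (6,8) w=8

Add edge (1,8) w=1 -- no cycle. Running total: 1
Add edge (4,6) w=2 -- no cycle. Running total: 3
Add edge (1,6) w=3 -- no cycle. Running total: 6
Add edge (2,6) w=3 -- no cycle. Running total: 9
Skip edge (1,2) w=4 -- would create cycle
Add edge (2,7) w=4 -- no cycle. Running total: 13
Add edge (3,8) w=4 -- no cycle. Running total: 17
Add edge (5,6) w=4 -- no cycle. Running total: 21

MST edges: (1,8,w=1), (4,6,w=2), (1,6,w=3), (2,6,w=3), (2,7,w=4), (3,8,w=4), (5,6,w=4)
Total MST weight: 1 + 2 + 3 + 3 + 4 + 4 + 4 = 21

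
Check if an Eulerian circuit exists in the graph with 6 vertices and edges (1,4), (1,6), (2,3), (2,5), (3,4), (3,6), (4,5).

Step 1: Find the degree of each vertex:
  deg(1) = 2
  deg(2) = 2
  deg(3) = 3
  deg(4) = 3
  deg(5) = 2
  deg(6) = 2

Step 2: Count vertices with odd degree:
  Odd-degree vertices: 3, 4 (2 total)

Step 3: Apply Euler's theorem:
  - Eulerian circuit exists iff graph is connected and all vertices have even degree
  - Eulerian path exists iff graph is connected and has 0 or 2 odd-degree vertices

Graph is connected with exactly 2 odd-degree vertices (3, 4).
Eulerian path exists (starting and ending at the odd-degree vertices), but no Eulerian circuit.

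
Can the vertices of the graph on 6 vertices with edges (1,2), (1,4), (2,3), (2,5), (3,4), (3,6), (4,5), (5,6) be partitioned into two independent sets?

Step 1: Attempt 2-coloring using BFS:
  Start at vertex 1, assign color 0
  Color vertex 2 with color 1 (neighbor of 1)
  Color vertex 4 with color 1 (neighbor of 1)
  Color vertex 3 with color 0 (neighbor of 2)
  Color vertex 5 with color 0 (neighbor of 2)
  Color vertex 6 with color 1 (neighbor of 3)

Step 2: 2-coloring succeeded. No conflicts found.
  Set A (color 0): {1, 3, 5}
  Set B (color 1): {2, 4, 6}

The graph is bipartite with partition {1, 3, 5}, {2, 4, 6}.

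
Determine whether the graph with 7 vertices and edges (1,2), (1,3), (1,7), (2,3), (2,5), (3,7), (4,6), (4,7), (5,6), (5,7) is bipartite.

Step 1: Attempt 2-coloring using BFS:
  Start at vertex 1, assign color 0
  Color vertex 2 with color 1 (neighbor of 1)
  Color vertex 3 with color 1 (neighbor of 1)
  Color vertex 7 with color 1 (neighbor of 1)

Step 2: Conflict found! Vertices 2 and 3 are adjacent but have the same color.
This means the graph contains an odd cycle.

The graph is NOT bipartite.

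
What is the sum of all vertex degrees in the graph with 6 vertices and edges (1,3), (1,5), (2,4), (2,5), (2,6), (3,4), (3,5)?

Step 1: Count edges incident to each vertex:
  deg(1) = 2 (neighbors: 3, 5)
  deg(2) = 3 (neighbors: 4, 5, 6)
  deg(3) = 3 (neighbors: 1, 4, 5)
  deg(4) = 2 (neighbors: 2, 3)
  deg(5) = 3 (neighbors: 1, 2, 3)
  deg(6) = 1 (neighbors: 2)

Step 2: Sum all degrees:
  2 + 3 + 3 + 2 + 3 + 1 = 14

Verification: sum of degrees = 2 * |E| = 2 * 7 = 14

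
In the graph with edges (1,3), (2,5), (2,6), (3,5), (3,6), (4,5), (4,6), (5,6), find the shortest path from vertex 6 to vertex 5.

Step 1: Build adjacency list:
  1: 3
  2: 5, 6
  3: 1, 5, 6
  4: 5, 6
  5: 2, 3, 4, 6
  6: 2, 3, 4, 5

Step 2: BFS from vertex 6 to find shortest path to 5:
  vertex 2 reached at distance 1
  vertex 3 reached at distance 1
  vertex 4 reached at distance 1
  vertex 5 reached at distance 1

Step 3: Shortest path: 6 -> 5
Path length: 1 edge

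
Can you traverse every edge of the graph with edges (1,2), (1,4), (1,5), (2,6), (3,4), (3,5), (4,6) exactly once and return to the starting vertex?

Step 1: Find the degree of each vertex:
  deg(1) = 3
  deg(2) = 2
  deg(3) = 2
  deg(4) = 3
  deg(5) = 2
  deg(6) = 2

Step 2: Count vertices with odd degree:
  Odd-degree vertices: 1, 4 (2 total)

Step 3: Apply Euler's theorem:
  - Eulerian circuit exists iff graph is connected and all vertices have even degree
  - Eulerian path exists iff graph is connected and has 0 or 2 odd-degree vertices

Graph is connected with exactly 2 odd-degree vertices (1, 4).
Eulerian path exists (starting and ending at the odd-degree vertices), but no Eulerian circuit.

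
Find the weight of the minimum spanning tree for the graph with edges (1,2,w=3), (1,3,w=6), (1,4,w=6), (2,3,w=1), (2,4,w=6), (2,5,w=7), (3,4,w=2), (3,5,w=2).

Apply Kruskal's algorithm (sort edges by weight, add if no cycle):

Sorted edges by weight:
  (2,3) w=1
  (3,4) w=2
  (3,5) w=2
  (1,2) w=3
  (1,4) w=6
  (1,3) w=6
  (2,4) w=6
  (2,5) w=7

Add edge (2,3) w=1 -- no cycle. Running total: 1
Add edge (3,4) w=2 -- no cycle. Running total: 3
Add edge (3,5) w=2 -- no cycle. Running total: 5
Add edge (1,2) w=3 -- no cycle. Running total: 8

MST edges: (2,3,w=1), (3,4,w=2), (3,5,w=2), (1,2,w=3)
Total MST weight: 1 + 2 + 2 + 3 = 8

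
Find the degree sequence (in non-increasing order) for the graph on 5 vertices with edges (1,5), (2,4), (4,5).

Step 1: Count edges incident to each vertex:
  deg(1) = 1 (neighbors: 5)
  deg(2) = 1 (neighbors: 4)
  deg(3) = 0 (neighbors: none)
  deg(4) = 2 (neighbors: 2, 5)
  deg(5) = 2 (neighbors: 1, 4)

Step 2: Sort degrees in non-increasing order:
  Degrees: [1, 1, 0, 2, 2] -> sorted: [2, 2, 1, 1, 0]

Degree sequence: [2, 2, 1, 1, 0]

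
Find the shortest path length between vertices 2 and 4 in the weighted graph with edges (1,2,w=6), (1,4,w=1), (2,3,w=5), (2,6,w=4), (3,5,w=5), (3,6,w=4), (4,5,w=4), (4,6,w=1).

Step 1: Build adjacency list with weights:
  1: 2(w=6), 4(w=1)
  2: 1(w=6), 3(w=5), 6(w=4)
  3: 2(w=5), 5(w=5), 6(w=4)
  4: 1(w=1), 5(w=4), 6(w=1)
  5: 3(w=5), 4(w=4)
  6: 2(w=4), 3(w=4), 4(w=1)

Step 2: Apply Dijkstra's algorithm from vertex 2:
  Visit vertex 2 (distance=0)
    Update dist[1] = 6
    Update dist[3] = 5
    Update dist[6] = 4
  Visit vertex 6 (distance=4)
    Update dist[4] = 5
  Visit vertex 3 (distance=5)
    Update dist[5] = 10
  Visit vertex 4 (distance=5)
    Update dist[5] = 9

Step 3: Shortest path: 2 -> 6 -> 4
Total weight: 4 + 1 = 5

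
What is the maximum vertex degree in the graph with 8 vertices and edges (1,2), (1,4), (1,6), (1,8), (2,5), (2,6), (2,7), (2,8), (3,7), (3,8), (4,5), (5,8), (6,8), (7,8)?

Step 1: Count edges incident to each vertex:
  deg(1) = 4 (neighbors: 2, 4, 6, 8)
  deg(2) = 5 (neighbors: 1, 5, 6, 7, 8)
  deg(3) = 2 (neighbors: 7, 8)
  deg(4) = 2 (neighbors: 1, 5)
  deg(5) = 3 (neighbors: 2, 4, 8)
  deg(6) = 3 (neighbors: 1, 2, 8)
  deg(7) = 3 (neighbors: 2, 3, 8)
  deg(8) = 6 (neighbors: 1, 2, 3, 5, 6, 7)

Step 2: Find maximum:
  max(4, 5, 2, 2, 3, 3, 3, 6) = 6 (vertex 8)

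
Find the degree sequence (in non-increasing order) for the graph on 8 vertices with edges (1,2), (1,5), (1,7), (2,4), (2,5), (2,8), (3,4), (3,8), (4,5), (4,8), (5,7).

Step 1: Count edges incident to each vertex:
  deg(1) = 3 (neighbors: 2, 5, 7)
  deg(2) = 4 (neighbors: 1, 4, 5, 8)
  deg(3) = 2 (neighbors: 4, 8)
  deg(4) = 4 (neighbors: 2, 3, 5, 8)
  deg(5) = 4 (neighbors: 1, 2, 4, 7)
  deg(6) = 0 (neighbors: none)
  deg(7) = 2 (neighbors: 1, 5)
  deg(8) = 3 (neighbors: 2, 3, 4)

Step 2: Sort degrees in non-increasing order:
  Degrees: [3, 4, 2, 4, 4, 0, 2, 3] -> sorted: [4, 4, 4, 3, 3, 2, 2, 0]

Degree sequence: [4, 4, 4, 3, 3, 2, 2, 0]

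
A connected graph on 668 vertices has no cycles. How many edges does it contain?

A tree on n vertices always has exactly n - 1 edges.
For n = 668: edges = 668 - 1 = 667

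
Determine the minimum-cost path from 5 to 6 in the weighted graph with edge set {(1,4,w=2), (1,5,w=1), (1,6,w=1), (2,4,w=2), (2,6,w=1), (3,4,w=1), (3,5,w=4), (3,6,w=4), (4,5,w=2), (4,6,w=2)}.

Step 1: Build adjacency list with weights:
  1: 4(w=2), 5(w=1), 6(w=1)
  2: 4(w=2), 6(w=1)
  3: 4(w=1), 5(w=4), 6(w=4)
  4: 1(w=2), 2(w=2), 3(w=1), 5(w=2), 6(w=2)
  5: 1(w=1), 3(w=4), 4(w=2)
  6: 1(w=1), 2(w=1), 3(w=4), 4(w=2)

Step 2: Apply Dijkstra's algorithm from vertex 5:
  Visit vertex 5 (distance=0)
    Update dist[1] = 1
    Update dist[3] = 4
    Update dist[4] = 2
  Visit vertex 1 (distance=1)
    Update dist[6] = 2
  Visit vertex 4 (distance=2)
    Update dist[2] = 4
    Update dist[3] = 3
  Visit vertex 6 (distance=2)
    Update dist[2] = 3

Step 3: Shortest path: 5 -> 1 -> 6
Total weight: 1 + 1 = 2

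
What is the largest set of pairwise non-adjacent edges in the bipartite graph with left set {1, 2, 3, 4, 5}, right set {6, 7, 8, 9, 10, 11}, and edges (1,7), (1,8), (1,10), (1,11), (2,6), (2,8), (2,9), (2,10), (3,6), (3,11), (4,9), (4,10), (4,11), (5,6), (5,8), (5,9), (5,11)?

Step 1: List the neighbors of each left vertex:
  1: 7, 8, 10, 11
  2: 6, 8, 9, 10
  3: 6, 11
  4: 9, 10, 11
  5: 6, 8, 9, 11

Step 2: Greedily match left vertices, then look for augmenting paths:
  Match 1 -- 7
  Match 2 -- 6
  Match 3 -- 11
  Match 4 -- 9
  Match 5 -- 8
  No augmenting path remains.

Step 3: Verify this is maximum:
  Matching size 5 = min(|L|, |R|) = min(5, 6), which is an upper bound, so this matching is maximum.

Maximum matching: {(1,7), (2,6), (3,11), (4,9), (5,8)}
Size: 5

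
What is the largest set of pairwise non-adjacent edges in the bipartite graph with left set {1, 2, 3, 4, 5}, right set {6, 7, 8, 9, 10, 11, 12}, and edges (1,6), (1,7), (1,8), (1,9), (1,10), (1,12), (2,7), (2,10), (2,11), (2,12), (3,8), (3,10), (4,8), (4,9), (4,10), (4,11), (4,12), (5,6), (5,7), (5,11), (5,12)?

Step 1: List the neighbors of each left vertex:
  1: 6, 7, 8, 9, 10, 12
  2: 7, 10, 11, 12
  3: 8, 10
  4: 8, 9, 10, 11, 12
  5: 6, 7, 11, 12

Step 2: Greedily match left vertices, then look for augmenting paths:
  Match 1 -- 6
  Match 2 -- 7
  Match 3 -- 8
  Match 4 -- 9
  Match 5 -- 11
  No augmenting path remains.

Step 3: Verify this is maximum:
  Matching size 5 = min(|L|, |R|) = min(5, 7), which is an upper bound, so this matching is maximum.

Maximum matching: {(1,6), (2,7), (3,8), (4,9), (5,11)}
Size: 5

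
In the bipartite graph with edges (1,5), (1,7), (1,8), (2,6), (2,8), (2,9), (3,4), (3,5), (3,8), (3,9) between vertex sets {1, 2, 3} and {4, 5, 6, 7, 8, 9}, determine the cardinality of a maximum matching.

Step 1: List the neighbors of each left vertex:
  1: 5, 7, 8
  2: 6, 8, 9
  3: 4, 5, 8, 9

Step 2: Greedily match left vertices, then look for augmenting paths:
  Match 1 -- 5
  Match 2 -- 6
  Match 3 -- 4
  No augmenting path remains.

Step 3: Verify this is maximum:
  Matching size 3 = min(|L|, |R|) = min(3, 6), which is an upper bound, so this matching is maximum.

Maximum matching: {(1,5), (2,6), (3,4)}
Size: 3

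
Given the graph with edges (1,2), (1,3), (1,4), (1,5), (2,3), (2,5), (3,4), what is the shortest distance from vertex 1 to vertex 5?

Step 1: Build adjacency list:
  1: 2, 3, 4, 5
  2: 1, 3, 5
  3: 1, 2, 4
  4: 1, 3
  5: 1, 2

Step 2: BFS from vertex 1 to find shortest path to 5:
  vertex 2 reached at distance 1
  vertex 3 reached at distance 1
  vertex 4 reached at distance 1
  vertex 5 reached at distance 1

Step 3: Shortest path: 1 -> 5
Path length: 1 edge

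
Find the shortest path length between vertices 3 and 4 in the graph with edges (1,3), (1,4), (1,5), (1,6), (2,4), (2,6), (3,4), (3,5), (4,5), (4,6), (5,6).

Step 1: Build adjacency list:
  1: 3, 4, 5, 6
  2: 4, 6
  3: 1, 4, 5
  4: 1, 2, 3, 5, 6
  5: 1, 3, 4, 6
  6: 1, 2, 4, 5

Step 2: BFS from vertex 3 to find shortest path to 4:
  vertex 1 reached at distance 1
  vertex 4 reached at distance 1

Step 3: Shortest path: 3 -> 4
Path length: 1 edge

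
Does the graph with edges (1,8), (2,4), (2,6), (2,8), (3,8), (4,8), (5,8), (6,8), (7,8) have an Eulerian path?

Step 1: Find the degree of each vertex:
  deg(1) = 1
  deg(2) = 3
  deg(3) = 1
  deg(4) = 2
  deg(5) = 1
  deg(6) = 2
  deg(7) = 1
  deg(8) = 7

Step 2: Count vertices with odd degree:
  Odd-degree vertices: 1, 2, 3, 5, 7, 8 (6 total)

Step 3: Apply Euler's theorem:
  - Eulerian circuit exists iff graph is connected and all vertices have even degree
  - Eulerian path exists iff graph is connected and has 0 or 2 odd-degree vertices

Graph has 6 odd-degree vertices (need 0 or 2).
Neither Eulerian path nor Eulerian circuit exists.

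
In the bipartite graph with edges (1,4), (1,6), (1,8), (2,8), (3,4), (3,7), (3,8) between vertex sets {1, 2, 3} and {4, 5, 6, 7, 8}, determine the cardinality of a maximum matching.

Step 1: List the neighbors of each left vertex:
  1: 4, 6, 8
  2: 8
  3: 4, 7, 8

Step 2: Greedily match left vertices, then look for augmenting paths:
  Match 1 -- 4
  Match 2 -- 8
  Match 3 -- 7
  No augmenting path remains.

Step 3: Verify this is maximum:
  Matching size 3 = min(|L|, |R|) = min(3, 5), which is an upper bound, so this matching is maximum.

Maximum matching: {(1,4), (2,8), (3,7)}
Size: 3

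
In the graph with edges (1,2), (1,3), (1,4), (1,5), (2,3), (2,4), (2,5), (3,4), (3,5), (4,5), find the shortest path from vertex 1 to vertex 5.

Step 1: Build adjacency list:
  1: 2, 3, 4, 5
  2: 1, 3, 4, 5
  3: 1, 2, 4, 5
  4: 1, 2, 3, 5
  5: 1, 2, 3, 4

Step 2: BFS from vertex 1 to find shortest path to 5:
  vertex 2 reached at distance 1
  vertex 3 reached at distance 1
  vertex 4 reached at distance 1
  vertex 5 reached at distance 1

Step 3: Shortest path: 1 -> 5
Path length: 1 edge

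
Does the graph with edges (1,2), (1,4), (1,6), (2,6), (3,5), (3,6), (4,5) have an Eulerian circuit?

Step 1: Find the degree of each vertex:
  deg(1) = 3
  deg(2) = 2
  deg(3) = 2
  deg(4) = 2
  deg(5) = 2
  deg(6) = 3

Step 2: Count vertices with odd degree:
  Odd-degree vertices: 1, 6 (2 total)

Step 3: Apply Euler's theorem:
  - Eulerian circuit exists iff graph is connected and all vertices have even degree
  - Eulerian path exists iff graph is connected and has 0 or 2 odd-degree vertices

Graph is connected with exactly 2 odd-degree vertices (1, 6).
Eulerian path exists (starting and ending at the odd-degree vertices), but no Eulerian circuit.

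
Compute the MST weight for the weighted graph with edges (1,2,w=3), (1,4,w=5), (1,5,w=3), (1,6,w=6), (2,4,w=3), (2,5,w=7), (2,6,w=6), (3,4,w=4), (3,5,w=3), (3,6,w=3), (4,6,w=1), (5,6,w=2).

Apply Kruskal's algorithm (sort edges by weight, add if no cycle):

Sorted edges by weight:
  (4,6) w=1
  (5,6) w=2
  (1,5) w=3
  (1,2) w=3
  (2,4) w=3
  (3,5) w=3
  (3,6) w=3
  (3,4) w=4
  (1,4) w=5
  (1,6) w=6
  (2,6) w=6
  (2,5) w=7

Add edge (4,6) w=1 -- no cycle. Running total: 1
Add edge (5,6) w=2 -- no cycle. Running total: 3
Add edge (1,5) w=3 -- no cycle. Running total: 6
Add edge (1,2) w=3 -- no cycle. Running total: 9
Skip edge (2,4) w=3 -- would create cycle
Add edge (3,5) w=3 -- no cycle. Running total: 12

MST edges: (4,6,w=1), (5,6,w=2), (1,5,w=3), (1,2,w=3), (3,5,w=3)
Total MST weight: 1 + 2 + 3 + 3 + 3 = 12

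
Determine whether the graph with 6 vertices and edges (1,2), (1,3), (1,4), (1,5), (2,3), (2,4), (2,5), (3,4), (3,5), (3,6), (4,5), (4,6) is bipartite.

Step 1: Attempt 2-coloring using BFS:
  Start at vertex 1, assign color 0
  Color vertex 2 with color 1 (neighbor of 1)
  Color vertex 3 with color 1 (neighbor of 1)
  Color vertex 4 with color 1 (neighbor of 1)
  Color vertex 5 with color 1 (neighbor of 1)

Step 2: Conflict found! Vertices 2 and 3 are adjacent but have the same color.
This means the graph contains an odd cycle.

The graph is NOT bipartite.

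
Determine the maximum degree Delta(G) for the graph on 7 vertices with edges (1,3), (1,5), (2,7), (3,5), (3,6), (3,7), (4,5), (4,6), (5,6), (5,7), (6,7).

Step 1: Count edges incident to each vertex:
  deg(1) = 2 (neighbors: 3, 5)
  deg(2) = 1 (neighbors: 7)
  deg(3) = 4 (neighbors: 1, 5, 6, 7)
  deg(4) = 2 (neighbors: 5, 6)
  deg(5) = 5 (neighbors: 1, 3, 4, 6, 7)
  deg(6) = 4 (neighbors: 3, 4, 5, 7)
  deg(7) = 4 (neighbors: 2, 3, 5, 6)

Step 2: Find maximum:
  max(2, 1, 4, 2, 5, 4, 4) = 5 (vertex 5)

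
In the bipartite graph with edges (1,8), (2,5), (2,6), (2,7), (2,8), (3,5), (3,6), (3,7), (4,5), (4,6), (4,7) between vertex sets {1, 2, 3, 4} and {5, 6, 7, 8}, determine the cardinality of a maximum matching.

Step 1: List the neighbors of each left vertex:
  1: 8
  2: 5, 6, 7, 8
  3: 5, 6, 7
  4: 5, 6, 7

Step 2: Greedily match left vertices, then look for augmenting paths:
  Match 1 -- 8
  Match 2 -- 5
  Match 3 -- 6
  Match 4 -- 7
  No augmenting path remains.

Step 3: Verify this is maximum:
  Matching size 4 = min(|L|, |R|) = min(4, 4), which is an upper bound, so this matching is maximum.

Maximum matching: {(1,8), (2,5), (3,6), (4,7)}
Size: 4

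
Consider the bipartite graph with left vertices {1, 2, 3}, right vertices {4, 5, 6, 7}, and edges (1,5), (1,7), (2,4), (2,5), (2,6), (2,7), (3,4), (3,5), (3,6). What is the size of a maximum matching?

Step 1: List the neighbors of each left vertex:
  1: 5, 7
  2: 4, 5, 6, 7
  3: 4, 5, 6

Step 2: Greedily match left vertices, then look for augmenting paths:
  Match 1 -- 5
  Match 2 -- 4
  Match 3 -- 6
  No augmenting path remains.

Step 3: Verify this is maximum:
  Matching size 3 = min(|L|, |R|) = min(3, 4), which is an upper bound, so this matching is maximum.

Maximum matching: {(1,5), (2,4), (3,6)}
Size: 3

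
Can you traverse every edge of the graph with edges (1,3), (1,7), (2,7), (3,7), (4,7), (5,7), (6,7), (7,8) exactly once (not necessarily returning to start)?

Step 1: Find the degree of each vertex:
  deg(1) = 2
  deg(2) = 1
  deg(3) = 2
  deg(4) = 1
  deg(5) = 1
  deg(6) = 1
  deg(7) = 7
  deg(8) = 1

Step 2: Count vertices with odd degree:
  Odd-degree vertices: 2, 4, 5, 6, 7, 8 (6 total)

Step 3: Apply Euler's theorem:
  - Eulerian circuit exists iff graph is connected and all vertices have even degree
  - Eulerian path exists iff graph is connected and has 0 or 2 odd-degree vertices

Graph has 6 odd-degree vertices (need 0 or 2).
Neither Eulerian path nor Eulerian circuit exists.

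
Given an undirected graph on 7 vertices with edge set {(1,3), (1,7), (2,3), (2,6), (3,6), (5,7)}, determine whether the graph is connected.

Step 1: Build adjacency list from edges:
  1: 3, 7
  2: 3, 6
  3: 1, 2, 6
  4: (none)
  5: 7
  6: 2, 3
  7: 1, 5

Step 2: Run BFS/DFS from vertex 1:
  Visited: {1, 3, 7, 2, 6, 5}
  Reached 6 of 7 vertices

Step 3: Only 6 of 7 vertices reached. Graph is disconnected.
Connected components: {1, 2, 3, 5, 6, 7}, {4}
Answer: No, the graph is not connected (2 components).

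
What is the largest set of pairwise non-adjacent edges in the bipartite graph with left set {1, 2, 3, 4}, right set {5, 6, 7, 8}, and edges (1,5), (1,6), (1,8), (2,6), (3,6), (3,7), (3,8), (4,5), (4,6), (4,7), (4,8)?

Step 1: List the neighbors of each left vertex:
  1: 5, 6, 8
  2: 6
  3: 6, 7, 8
  4: 5, 6, 7, 8

Step 2: Greedily match left vertices, then look for augmenting paths:
  Match 1 -- 5
  Match 2 -- 6
  Match 3 -- 7
  Match 4 -- 8
  No augmenting path remains.

Step 3: Verify this is maximum:
  Matching size 4 = min(|L|, |R|) = min(4, 4), which is an upper bound, so this matching is maximum.

Maximum matching: {(1,5), (2,6), (3,7), (4,8)}
Size: 4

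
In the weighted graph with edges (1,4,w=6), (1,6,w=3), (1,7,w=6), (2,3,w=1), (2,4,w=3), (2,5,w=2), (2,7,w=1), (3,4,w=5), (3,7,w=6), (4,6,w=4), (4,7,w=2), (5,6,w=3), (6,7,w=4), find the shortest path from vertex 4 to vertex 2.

Step 1: Build adjacency list with weights:
  1: 4(w=6), 6(w=3), 7(w=6)
  2: 3(w=1), 4(w=3), 5(w=2), 7(w=1)
  3: 2(w=1), 4(w=5), 7(w=6)
  4: 1(w=6), 2(w=3), 3(w=5), 6(w=4), 7(w=2)
  5: 2(w=2), 6(w=3)
  6: 1(w=3), 4(w=4), 5(w=3), 7(w=4)
  7: 1(w=6), 2(w=1), 3(w=6), 4(w=2), 6(w=4)

Step 2: Apply Dijkstra's algorithm from vertex 4:
  Visit vertex 4 (distance=0)
    Update dist[1] = 6
    Update dist[2] = 3
    Update dist[3] = 5
    Update dist[6] = 4
    Update dist[7] = 2
  Visit vertex 7 (distance=2)
  Visit vertex 2 (distance=3)
    Update dist[3] = 4
    Update dist[5] = 5

Step 3: Shortest path: 4 -> 2
Total weight: 3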